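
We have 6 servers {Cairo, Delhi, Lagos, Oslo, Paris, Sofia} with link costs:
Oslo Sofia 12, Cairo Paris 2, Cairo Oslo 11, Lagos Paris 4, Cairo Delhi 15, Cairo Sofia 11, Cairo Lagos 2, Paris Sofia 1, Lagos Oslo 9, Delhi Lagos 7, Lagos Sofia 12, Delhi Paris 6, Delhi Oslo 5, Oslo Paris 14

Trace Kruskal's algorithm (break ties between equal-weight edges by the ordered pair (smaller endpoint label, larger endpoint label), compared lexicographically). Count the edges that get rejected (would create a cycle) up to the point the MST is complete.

Kruskal: consider edges lightest-first.
Paris Sofia (1): add — endpoints in different components.
Cairo Lagos (2): add — endpoints in different components.
Cairo Paris (2): add — endpoints in different components.
Lagos Paris (4): skip — Paris and Lagos already connected.
Delhi Oslo (5): add — endpoints in different components.
Delhi Paris (6): add — endpoints in different components.
Edges rejected before the tree was complete: 1.

1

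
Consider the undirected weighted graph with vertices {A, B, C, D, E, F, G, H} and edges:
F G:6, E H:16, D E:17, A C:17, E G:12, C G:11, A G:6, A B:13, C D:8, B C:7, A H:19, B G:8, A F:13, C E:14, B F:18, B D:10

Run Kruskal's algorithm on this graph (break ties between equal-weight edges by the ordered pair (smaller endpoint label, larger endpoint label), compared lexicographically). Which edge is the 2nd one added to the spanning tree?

Sort edges by weight, then run Kruskal:
A G (6): add — endpoints in different components.
F G (6): add — endpoints in different components.
B C (7): add — endpoints in different components.
B G (8): add — endpoints in different components.
C D (8): add — endpoints in different components.
B D (10): skip — B and D already connected.
C G (11): skip — C and G already connected.
E G (12): add — endpoints in different components.
A B (13): skip — A and B already connected.
A F (13): skip — A and F already connected.
C E (14): skip — C and E already connected.
E H (16): add — endpoints in different components.
The 2nd edge added is F G.

F-G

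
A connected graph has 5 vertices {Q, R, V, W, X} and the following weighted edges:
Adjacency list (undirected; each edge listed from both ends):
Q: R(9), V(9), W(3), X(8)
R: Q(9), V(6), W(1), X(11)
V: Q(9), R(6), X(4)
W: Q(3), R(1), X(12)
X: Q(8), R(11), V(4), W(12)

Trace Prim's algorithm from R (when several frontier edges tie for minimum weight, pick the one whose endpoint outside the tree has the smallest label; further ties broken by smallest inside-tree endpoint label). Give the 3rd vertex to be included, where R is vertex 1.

Q

Prim, starting at R.
Step 1: cheapest edge leaving the tree is R–W (1); add W.
Step 2: cheapest edge leaving the tree is Q–W (3); add Q.
Step 3: cheapest edge leaving the tree is R–V (6); add V.
Step 4: cheapest edge leaving the tree is V–X (4); add X.
Vertex order: R, W, Q, V, X. The 3rd vertex is Q.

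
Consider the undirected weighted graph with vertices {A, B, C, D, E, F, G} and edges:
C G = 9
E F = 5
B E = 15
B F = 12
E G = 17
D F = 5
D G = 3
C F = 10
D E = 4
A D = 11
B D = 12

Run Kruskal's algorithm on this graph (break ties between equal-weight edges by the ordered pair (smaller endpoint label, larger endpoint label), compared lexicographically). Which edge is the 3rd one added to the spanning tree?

D-F

Kruskal's algorithm — process edges by increasing weight (ties by edge label):
D G (3): add. Components now {A} {B} {C} {D,G} {E} {F}
D E (4): add. Components now {A} {B} {C} {D,E,G} {F}
D F (5): add. Components now {A} {B} {C} {D,E,F,G}
E F (5): skip — E and F already connected.
C G (9): add. Components now {A} {B} {C,D,E,F,G}
C F (10): skip — C and F already connected.
A D (11): add. Components now {A,C,D,E,F,G} {B}
B D (12): add. Components now {A,B,C,D,E,F,G}
The 3rd edge added is D F.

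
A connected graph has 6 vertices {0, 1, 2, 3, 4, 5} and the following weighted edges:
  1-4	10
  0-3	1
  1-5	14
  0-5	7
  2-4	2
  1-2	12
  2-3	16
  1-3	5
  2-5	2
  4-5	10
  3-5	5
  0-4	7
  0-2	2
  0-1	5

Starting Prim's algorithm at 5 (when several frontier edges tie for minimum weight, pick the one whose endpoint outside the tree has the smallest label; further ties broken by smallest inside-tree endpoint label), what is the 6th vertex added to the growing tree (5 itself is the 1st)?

1

Grow the tree from 5 using Prim:
Step 1: cheapest edge leaving the tree is 2-5 (2); add 2.
Step 2: cheapest edge leaving the tree is 0-2 (2); add 0.
Step 3: cheapest edge leaving the tree is 0-3 (1); add 3.
Step 4: cheapest edge leaving the tree is 2-4 (2); add 4.
Step 5: cheapest edge leaving the tree is 0-1 (5); add 1.
Vertex order: 5, 2, 0, 3, 4, 1. The 6th vertex is 1.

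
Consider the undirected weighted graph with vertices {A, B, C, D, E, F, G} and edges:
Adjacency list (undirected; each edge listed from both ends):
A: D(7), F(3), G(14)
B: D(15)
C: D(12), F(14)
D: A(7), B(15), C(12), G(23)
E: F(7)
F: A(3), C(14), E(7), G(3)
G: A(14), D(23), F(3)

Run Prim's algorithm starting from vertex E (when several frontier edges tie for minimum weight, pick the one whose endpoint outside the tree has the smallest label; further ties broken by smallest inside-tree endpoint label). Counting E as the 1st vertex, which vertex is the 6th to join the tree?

Prim's algorithm from E:
Step 1: frontier [E—F 7] → take E—F (7); add F.
Step 2: frontier [A—F 3, F—G 3, C—F 14] → take A—F (3); add A.
Step 3: frontier [A—D 7, A—G 14, F—G 3, C—F 14] → take F—G (3); add G.
Step 4: frontier [A—D 7, C—F 14, D—G 23] → take A—D (7); add D.
Step 5: frontier [C—D 12, B—D 15, C—F 14] → take C—D (12); add C.
Step 6: frontier [B—D 15] → take B—D (15); add B.
Vertex order: E, F, A, G, D, C, B. The 6th vertex is C.

C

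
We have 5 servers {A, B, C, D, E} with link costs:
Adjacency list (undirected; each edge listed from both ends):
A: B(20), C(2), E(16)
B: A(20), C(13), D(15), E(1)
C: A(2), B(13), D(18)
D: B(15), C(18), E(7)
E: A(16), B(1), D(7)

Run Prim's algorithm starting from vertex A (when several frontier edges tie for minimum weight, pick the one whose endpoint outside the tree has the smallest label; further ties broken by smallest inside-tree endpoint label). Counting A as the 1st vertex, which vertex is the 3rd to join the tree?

B

Prim's algorithm from A:
Step 1: cheapest edge leaving the tree is A–C (2); add C.
Step 2: cheapest edge leaving the tree is B–C (13); add B.
Step 3: cheapest edge leaving the tree is B–E (1); add E.
Step 4: cheapest edge leaving the tree is D–E (7); add D.
Vertex order: A, C, B, E, D. The 3rd vertex is B.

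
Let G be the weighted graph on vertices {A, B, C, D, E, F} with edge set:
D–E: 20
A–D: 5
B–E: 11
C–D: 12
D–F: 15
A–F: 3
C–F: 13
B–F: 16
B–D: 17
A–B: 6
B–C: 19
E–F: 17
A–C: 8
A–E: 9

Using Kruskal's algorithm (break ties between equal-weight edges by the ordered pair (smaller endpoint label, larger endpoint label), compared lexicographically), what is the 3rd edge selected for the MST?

A-B

Kruskal: consider edges lightest-first.
A–F (3): add. Components now {A,F} {B} {C} {D} {E}
A–D (5): add. Components now {A,D,F} {B} {C} {E}
A–B (6): add. Components now {A,B,D,F} {C} {E}
A–C (8): add. Components now {A,B,C,D,F} {E}
A–E (9): add. Components now {A,B,C,D,E,F}
The 3rd edge added is A–B.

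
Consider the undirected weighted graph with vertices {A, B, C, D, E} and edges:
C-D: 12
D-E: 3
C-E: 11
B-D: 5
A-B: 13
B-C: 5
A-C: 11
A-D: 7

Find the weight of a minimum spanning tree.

20

Sort edges by weight, then run Kruskal:
D-E (3): add — endpoints in different components.
B-C (5): add — endpoints in different components.
B-D (5): add — endpoints in different components.
A-D (7): add — endpoints in different components.
MST edges: D-E, B-C, B-D, A-D; total weight 3+5+5+7 = 20.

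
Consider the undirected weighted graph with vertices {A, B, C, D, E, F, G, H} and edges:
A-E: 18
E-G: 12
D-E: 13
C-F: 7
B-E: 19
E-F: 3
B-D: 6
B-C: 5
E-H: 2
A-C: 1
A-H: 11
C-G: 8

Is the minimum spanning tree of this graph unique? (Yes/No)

Sort edges by weight, then run Kruskal:
A-C (1): add — endpoints in different components.
E-H (2): add — endpoints in different components.
E-F (3): add — endpoints in different components.
B-C (5): add — endpoints in different components.
B-D (6): add — endpoints in different components.
C-F (7): add — endpoints in different components.
C-G (8): add — endpoints in different components.
Every non-tree edge has weight strictly greater than the heaviest edge on the tree path between its endpoints, so the MST is unique.

Yes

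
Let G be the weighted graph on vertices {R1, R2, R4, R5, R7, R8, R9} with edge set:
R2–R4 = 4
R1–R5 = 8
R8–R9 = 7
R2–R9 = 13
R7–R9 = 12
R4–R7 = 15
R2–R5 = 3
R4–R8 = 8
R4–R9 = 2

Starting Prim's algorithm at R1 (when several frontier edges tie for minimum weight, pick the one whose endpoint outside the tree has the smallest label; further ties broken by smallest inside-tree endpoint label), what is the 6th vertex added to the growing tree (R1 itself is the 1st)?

R8

Grow the tree from R1 using Prim:
Step 1: frontier [R1–R5 8] → take R1–R5 (8); add R5.
Step 2: frontier [R2–R5 3] → take R2–R5 (3); add R2.
Step 3: frontier [R2–R4 4, R2–R9 13] → take R2–R4 (4); add R4.
Step 4: frontier [R2–R9 13, R4–R9 2, R4–R8 8, R4–R7 15] → take R4–R9 (2); add R9.
Step 5: frontier [R4–R8 8, R4–R7 15, R8–R9 7, R7–R9 12] → take R8–R9 (7); add R8.
Step 6: frontier [R4–R7 15, R7–R9 12] → take R7–R9 (12); add R7.
Vertex order: R1, R5, R2, R4, R9, R8, R7. The 6th vertex is R8.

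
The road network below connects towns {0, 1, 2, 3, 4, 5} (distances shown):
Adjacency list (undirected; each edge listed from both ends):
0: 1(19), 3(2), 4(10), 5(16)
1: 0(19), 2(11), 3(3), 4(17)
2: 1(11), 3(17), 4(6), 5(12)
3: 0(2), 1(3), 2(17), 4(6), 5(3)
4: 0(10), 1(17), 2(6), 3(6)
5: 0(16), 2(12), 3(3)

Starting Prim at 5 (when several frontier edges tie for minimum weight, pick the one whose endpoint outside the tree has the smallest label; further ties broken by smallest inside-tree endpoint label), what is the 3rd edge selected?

1-3

Grow the tree from 5 using Prim:
Step 1: frontier [3–5 3, 2–5 12, 0–5 16] → take 3–5 (3); add 3.
Step 2: frontier [0–3 2, 1–3 3, 3–4 6, 2–3 17, 2–5 12, 0–5 16] → take 0–3 (2); add 0.
Step 3: frontier [0–4 10, 0–1 19, 1–3 3, 3–4 6, 2–3 17, 2–5 12] → take 1–3 (3); add 1.
Step 4: frontier [0–4 10, 1–2 11, 1–4 17, 3–4 6, 2–3 17, 2–5 12] → take 3–4 (6); add 4.
Step 5: frontier [1–2 11, 2–3 17, 2–4 6, 2–5 12] → take 2–4 (6); add 2.
The 3rd edge added is 1–3.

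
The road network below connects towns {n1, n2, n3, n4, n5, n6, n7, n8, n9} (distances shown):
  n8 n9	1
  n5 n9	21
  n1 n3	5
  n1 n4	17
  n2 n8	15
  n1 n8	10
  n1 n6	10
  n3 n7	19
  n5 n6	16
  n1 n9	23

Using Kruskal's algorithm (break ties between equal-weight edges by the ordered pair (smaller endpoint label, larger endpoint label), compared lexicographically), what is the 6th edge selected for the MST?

Sort edges by weight, then run Kruskal:
n8 n9 (1): add — endpoints in different components.
n1 n3 (5): add — endpoints in different components.
n1 n6 (10): add — endpoints in different components.
n1 n8 (10): add — endpoints in different components.
n2 n8 (15): add — endpoints in different components.
n5 n6 (16): add — endpoints in different components.
n1 n4 (17): add — endpoints in different components.
n3 n7 (19): add — endpoints in different components.
The 6th edge added is n5 n6.

n5-n6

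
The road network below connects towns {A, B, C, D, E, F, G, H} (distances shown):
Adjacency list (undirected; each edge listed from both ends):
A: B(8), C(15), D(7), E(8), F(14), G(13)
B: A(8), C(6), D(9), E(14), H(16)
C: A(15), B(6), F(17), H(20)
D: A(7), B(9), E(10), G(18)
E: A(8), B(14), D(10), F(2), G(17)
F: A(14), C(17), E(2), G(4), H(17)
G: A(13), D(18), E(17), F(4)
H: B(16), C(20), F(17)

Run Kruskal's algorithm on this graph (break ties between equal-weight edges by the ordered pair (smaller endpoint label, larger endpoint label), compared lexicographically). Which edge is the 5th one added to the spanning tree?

Kruskal's algorithm — process edges by increasing weight (ties by edge label):
E F (2): add — endpoints in different components.
F G (4): add — endpoints in different components.
B C (6): add — endpoints in different components.
A D (7): add — endpoints in different components.
A B (8): add — endpoints in different components.
A E (8): add — endpoints in different components.
B D (9): skip — B and D already connected.
D E (10): skip — D and E already connected.
A G (13): skip — A and G already connected.
A F (14): skip — A and F already connected.
B E (14): skip — B and E already connected.
A C (15): skip — A and C already connected.
B H (16): add — endpoints in different components.
The 5th edge added is A B.

A-B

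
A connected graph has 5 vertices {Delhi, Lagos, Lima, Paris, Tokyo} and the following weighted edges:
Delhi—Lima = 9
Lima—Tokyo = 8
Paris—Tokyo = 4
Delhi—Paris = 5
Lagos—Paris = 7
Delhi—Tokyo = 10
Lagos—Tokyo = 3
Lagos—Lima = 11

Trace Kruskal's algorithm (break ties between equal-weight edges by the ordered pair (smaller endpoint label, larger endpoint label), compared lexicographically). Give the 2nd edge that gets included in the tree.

Kruskal: consider edges lightest-first.
Lagos—Tokyo (3): add — endpoints in different components.
Paris—Tokyo (4): add — endpoints in different components.
Delhi—Paris (5): add — endpoints in different components.
Lagos—Paris (7): skip — Paris and Lagos already connected.
Lima—Tokyo (8): add — endpoints in different components.
The 2nd edge added is Paris—Tokyo.

Paris-Tokyo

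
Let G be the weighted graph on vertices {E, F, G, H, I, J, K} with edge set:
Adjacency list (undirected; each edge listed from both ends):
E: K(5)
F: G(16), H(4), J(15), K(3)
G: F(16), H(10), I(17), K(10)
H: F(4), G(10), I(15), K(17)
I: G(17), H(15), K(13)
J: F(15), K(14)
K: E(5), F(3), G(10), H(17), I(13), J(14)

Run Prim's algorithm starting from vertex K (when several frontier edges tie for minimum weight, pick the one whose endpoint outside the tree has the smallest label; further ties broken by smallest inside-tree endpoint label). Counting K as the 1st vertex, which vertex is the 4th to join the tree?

E

Prim, starting at K.
Step 1: frontier [F K 3, E K 5, G K 10, I K 13, J K 14, H K 17] → take F K (3); add F.
Step 2: frontier [F H 4, F J 15, F G 16, E K 5, G K 10, I K 13, J K 14, H K 17] → take F H (4); add H.
Step 3: frontier [F J 15, F G 16, G H 10, H I 15, E K 5, G K 10, I K 13, J K 14] → take E K (5); add E.
Step 4: frontier [F J 15, F G 16, G H 10, H I 15, G K 10, I K 13, J K 14] → take G H (10); add G.
Step 5: frontier [F J 15, G I 17, H I 15, I K 13, J K 14] → take I K (13); add I.
Step 6: frontier [F J 15, J K 14] → take J K (14); add J.
Vertex order: K, F, H, E, G, I, J. The 4th vertex is E.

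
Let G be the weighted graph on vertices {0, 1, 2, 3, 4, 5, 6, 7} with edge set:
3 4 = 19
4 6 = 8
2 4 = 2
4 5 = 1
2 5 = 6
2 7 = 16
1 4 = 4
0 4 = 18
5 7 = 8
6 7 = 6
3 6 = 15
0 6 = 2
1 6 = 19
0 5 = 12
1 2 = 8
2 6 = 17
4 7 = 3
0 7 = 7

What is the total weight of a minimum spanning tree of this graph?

33

Prim, starting at 7.
Step 1: cheapest edge leaving the tree is 4 7 (3); add 4.
Step 2: cheapest edge leaving the tree is 4 5 (1); add 5.
Step 3: cheapest edge leaving the tree is 2 4 (2); add 2.
Step 4: cheapest edge leaving the tree is 1 4 (4); add 1.
Step 5: cheapest edge leaving the tree is 6 7 (6); add 6.
Step 6: cheapest edge leaving the tree is 0 6 (2); add 0.
Step 7: cheapest edge leaving the tree is 3 6 (15); add 3.
MST edges: 4 7, 4 5, 2 4, 1 4, 6 7, 0 6, 3 6; total weight 3+1+2+4+6+2+15 = 33.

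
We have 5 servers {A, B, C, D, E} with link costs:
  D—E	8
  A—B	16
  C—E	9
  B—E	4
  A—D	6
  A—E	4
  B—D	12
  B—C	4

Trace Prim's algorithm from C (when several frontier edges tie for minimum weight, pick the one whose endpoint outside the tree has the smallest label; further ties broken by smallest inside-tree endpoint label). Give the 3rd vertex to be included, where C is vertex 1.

E

Grow the tree from C using Prim:
Step 1: cheapest edge leaving the tree is B—C (4); add B.
Step 2: cheapest edge leaving the tree is B—E (4); add E.
Step 3: cheapest edge leaving the tree is A—E (4); add A.
Step 4: cheapest edge leaving the tree is A—D (6); add D.
Vertex order: C, B, E, A, D. The 3rd vertex is E.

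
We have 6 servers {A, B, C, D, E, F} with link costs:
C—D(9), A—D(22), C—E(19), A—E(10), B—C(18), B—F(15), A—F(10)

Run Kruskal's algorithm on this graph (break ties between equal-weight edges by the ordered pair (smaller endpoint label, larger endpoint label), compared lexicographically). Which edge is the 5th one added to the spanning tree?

B-C

Kruskal: consider edges lightest-first.
C—D (9): add — endpoints in different components.
A—E (10): add — endpoints in different components.
A—F (10): add — endpoints in different components.
B—F (15): add — endpoints in different components.
B—C (18): add — endpoints in different components.
The 5th edge added is B—C.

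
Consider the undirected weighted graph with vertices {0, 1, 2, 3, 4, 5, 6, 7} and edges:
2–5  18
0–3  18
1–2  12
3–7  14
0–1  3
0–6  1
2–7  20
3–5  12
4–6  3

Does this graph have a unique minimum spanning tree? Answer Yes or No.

Kruskal's algorithm — process edges by increasing weight (ties by edge label):
0–6 (1): add — endpoints in different components.
0–1 (3): add — endpoints in different components.
4–6 (3): add — endpoints in different components.
1–2 (12): add — endpoints in different components.
3–5 (12): add — endpoints in different components.
3–7 (14): add — endpoints in different components.
0–3 (18): add — endpoints in different components.
Non-tree edge 2–5 has weight 18, equal to the heaviest edge on its tree cycle — swapping gives another MST of the same weight. Not unique.

No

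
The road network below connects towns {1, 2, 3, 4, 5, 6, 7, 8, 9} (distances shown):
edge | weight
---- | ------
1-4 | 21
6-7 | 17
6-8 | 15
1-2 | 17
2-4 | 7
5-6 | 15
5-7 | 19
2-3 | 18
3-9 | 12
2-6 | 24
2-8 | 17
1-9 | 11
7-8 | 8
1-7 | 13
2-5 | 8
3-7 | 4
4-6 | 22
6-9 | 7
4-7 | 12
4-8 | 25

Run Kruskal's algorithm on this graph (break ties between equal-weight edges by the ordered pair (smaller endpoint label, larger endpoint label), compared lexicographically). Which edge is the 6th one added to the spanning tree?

1-9

Kruskal's algorithm — process edges by increasing weight (ties by edge label):
3-7 (4): add — endpoints in different components.
2-4 (7): add — endpoints in different components.
6-9 (7): add — endpoints in different components.
2-5 (8): add — endpoints in different components.
7-8 (8): add — endpoints in different components.
1-9 (11): add — endpoints in different components.
3-9 (12): add — endpoints in different components.
4-7 (12): add — endpoints in different components.
The 6th edge added is 1-9.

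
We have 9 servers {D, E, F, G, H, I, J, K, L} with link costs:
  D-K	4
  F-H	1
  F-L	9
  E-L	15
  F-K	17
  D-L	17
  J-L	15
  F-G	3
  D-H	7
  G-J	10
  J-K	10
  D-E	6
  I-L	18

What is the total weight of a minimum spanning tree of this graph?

Kruskal's algorithm — process edges by increasing weight (ties by edge label):
F-H (1): add — endpoints in different components.
F-G (3): add — endpoints in different components.
D-K (4): add — endpoints in different components.
D-E (6): add — endpoints in different components.
D-H (7): add — endpoints in different components.
F-L (9): add — endpoints in different components.
G-J (10): add — endpoints in different components.
J-K (10): skip — J and K already connected.
E-L (15): skip — E and L already connected.
J-L (15): skip — J and L already connected.
D-L (17): skip — D and L already connected.
F-K (17): skip — F and K already connected.
I-L (18): add — endpoints in different components.
MST edges: F-H, F-G, D-K, D-E, D-H, F-L, G-J, I-L; total weight 1+3+4+6+7+9+10+18 = 58.

58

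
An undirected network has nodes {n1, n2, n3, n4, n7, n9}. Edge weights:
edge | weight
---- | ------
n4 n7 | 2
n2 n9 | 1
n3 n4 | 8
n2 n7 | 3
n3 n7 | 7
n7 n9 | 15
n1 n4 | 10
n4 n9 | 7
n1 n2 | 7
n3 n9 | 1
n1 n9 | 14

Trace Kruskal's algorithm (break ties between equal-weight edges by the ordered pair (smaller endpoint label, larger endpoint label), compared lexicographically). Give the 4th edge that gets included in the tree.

Kruskal: consider edges lightest-first.
n2 n9 (1): add. Components now {n1} {n4} {n7} {n3} {n2,n9}
n3 n9 (1): add. Components now {n1} {n4} {n7} {n2,n3,n9}
n4 n7 (2): add. Components now {n1} {n4,n7} {n2,n3,n9}
n2 n7 (3): add. Components now {n1} {n2,n3,n4,n7,n9}
n1 n2 (7): add. Components now {n1,n2,n3,n4,n7,n9}
The 4th edge added is n2 n7.

n2-n7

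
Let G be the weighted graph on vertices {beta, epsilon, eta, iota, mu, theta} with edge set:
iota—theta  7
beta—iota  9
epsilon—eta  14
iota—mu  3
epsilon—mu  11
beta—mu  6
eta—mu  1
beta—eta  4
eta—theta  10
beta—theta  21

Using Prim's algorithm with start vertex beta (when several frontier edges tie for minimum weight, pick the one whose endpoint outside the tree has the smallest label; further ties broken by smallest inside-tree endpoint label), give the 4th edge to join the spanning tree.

iota-theta

Prim's algorithm from beta:
Step 1: frontier [beta—eta 4, beta—mu 6, beta—iota 9, beta—theta 21] → take beta—eta (4); add eta.
Step 2: frontier [beta—mu 6, beta—iota 9, beta—theta 21, eta—mu 1, eta—theta 10, epsilon—eta 14] → take eta—mu (1); add mu.
Step 3: frontier [beta—iota 9, beta—theta 21, eta—theta 10, epsilon—eta 14, iota—mu 3, epsilon—mu 11] → take iota—mu (3); add iota.
Step 4: frontier [beta—theta 21, eta—theta 10, epsilon—eta 14, iota—theta 7, epsilon—mu 11] → take iota—theta (7); add theta.
Step 5: frontier [epsilon—eta 14, epsilon—mu 11] → take epsilon—mu (11); add epsilon.
The 4th edge added is iota—theta.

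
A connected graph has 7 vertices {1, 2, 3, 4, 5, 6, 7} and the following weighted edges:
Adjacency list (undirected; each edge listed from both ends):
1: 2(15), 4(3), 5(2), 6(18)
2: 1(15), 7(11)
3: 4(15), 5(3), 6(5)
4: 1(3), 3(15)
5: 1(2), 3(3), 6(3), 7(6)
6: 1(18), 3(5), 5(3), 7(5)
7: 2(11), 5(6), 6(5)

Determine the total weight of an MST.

Grow the tree from 7 using Prim:
Step 1: cheapest edge leaving the tree is 6-7 (5); add 6.
Step 2: cheapest edge leaving the tree is 5-6 (3); add 5.
Step 3: cheapest edge leaving the tree is 1-5 (2); add 1.
Step 4: cheapest edge leaving the tree is 3-5 (3); add 3.
Step 5: cheapest edge leaving the tree is 1-4 (3); add 4.
Step 6: cheapest edge leaving the tree is 2-7 (11); add 2.
MST edges: 6-7, 5-6, 1-5, 3-5, 1-4, 2-7; total weight 5+3+2+3+3+11 = 27.

27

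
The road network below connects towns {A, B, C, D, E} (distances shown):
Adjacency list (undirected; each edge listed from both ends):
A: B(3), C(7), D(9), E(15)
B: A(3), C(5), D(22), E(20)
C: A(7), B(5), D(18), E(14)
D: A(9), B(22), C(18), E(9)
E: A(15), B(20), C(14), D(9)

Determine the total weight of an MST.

Kruskal: consider edges lightest-first.
A B (3): add — endpoints in different components.
B C (5): add — endpoints in different components.
A C (7): skip — A and C already connected.
A D (9): add — endpoints in different components.
D E (9): add — endpoints in different components.
MST edges: A B, B C, A D, D E; total weight 3+5+9+9 = 26.

26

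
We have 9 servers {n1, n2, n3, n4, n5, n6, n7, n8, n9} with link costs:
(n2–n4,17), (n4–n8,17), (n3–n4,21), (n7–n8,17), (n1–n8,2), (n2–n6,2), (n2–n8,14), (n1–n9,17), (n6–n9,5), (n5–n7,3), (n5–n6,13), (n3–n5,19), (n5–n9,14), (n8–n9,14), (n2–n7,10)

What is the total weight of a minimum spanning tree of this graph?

Grow the tree from n1 using Prim:
Step 1: cheapest edge leaving the tree is n1–n8 (2); add n8.
Step 2: cheapest edge leaving the tree is n2–n8 (14); add n2.
Step 3: cheapest edge leaving the tree is n2–n6 (2); add n6.
Step 4: cheapest edge leaving the tree is n6–n9 (5); add n9.
Step 5: cheapest edge leaving the tree is n2–n7 (10); add n7.
Step 6: cheapest edge leaving the tree is n5–n7 (3); add n5.
Step 7: cheapest edge leaving the tree is n2–n4 (17); add n4.
Step 8: cheapest edge leaving the tree is n3–n5 (19); add n3.
MST edges: n1–n8, n2–n8, n2–n6, n6–n9, n2–n7, n5–n7, n2–n4, n3–n5; total weight 2+14+2+5+10+3+17+19 = 72.

72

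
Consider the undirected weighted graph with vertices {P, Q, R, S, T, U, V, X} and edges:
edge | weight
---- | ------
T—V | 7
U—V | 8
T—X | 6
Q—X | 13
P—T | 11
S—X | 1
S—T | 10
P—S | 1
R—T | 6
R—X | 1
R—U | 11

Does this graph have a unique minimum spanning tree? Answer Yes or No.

Sort edges by weight, then run Kruskal:
P—S (1): add — endpoints in different components.
R—X (1): add — endpoints in different components.
S—X (1): add — endpoints in different components.
R—T (6): add — endpoints in different components.
T—X (6): skip — X and T already connected.
T—V (7): add — endpoints in different components.
U—V (8): add — endpoints in different components.
S—T (10): skip — S and T already connected.
P—T (11): skip — T and P already connected.
R—U (11): skip — R and U already connected.
Q—X (13): add — endpoints in different components.
Non-tree edge T—X has weight 6, equal to the heaviest edge on its tree cycle — swapping gives another MST of the same weight. Not unique.

No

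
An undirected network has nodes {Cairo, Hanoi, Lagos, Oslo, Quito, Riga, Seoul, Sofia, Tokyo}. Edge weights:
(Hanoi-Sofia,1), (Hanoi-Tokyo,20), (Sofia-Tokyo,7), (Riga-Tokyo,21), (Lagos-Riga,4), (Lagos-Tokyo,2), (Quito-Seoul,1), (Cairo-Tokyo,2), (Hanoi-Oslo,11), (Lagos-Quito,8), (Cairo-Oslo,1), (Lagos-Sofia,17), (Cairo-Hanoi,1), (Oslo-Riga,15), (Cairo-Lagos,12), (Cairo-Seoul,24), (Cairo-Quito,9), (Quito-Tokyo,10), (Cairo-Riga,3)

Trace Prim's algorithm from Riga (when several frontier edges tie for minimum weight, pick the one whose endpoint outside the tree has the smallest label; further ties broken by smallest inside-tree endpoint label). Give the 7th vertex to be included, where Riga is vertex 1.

Prim's algorithm from Riga:
Step 1: cheapest edge leaving the tree is Cairo-Riga (3); add Cairo.
Step 2: cheapest edge leaving the tree is Cairo-Hanoi (1); add Hanoi.
Step 3: cheapest edge leaving the tree is Cairo-Oslo (1); add Oslo.
Step 4: cheapest edge leaving the tree is Hanoi-Sofia (1); add Sofia.
Step 5: cheapest edge leaving the tree is Cairo-Tokyo (2); add Tokyo.
Step 6: cheapest edge leaving the tree is Lagos-Tokyo (2); add Lagos.
Step 7: cheapest edge leaving the tree is Lagos-Quito (8); add Quito.
Step 8: cheapest edge leaving the tree is Quito-Seoul (1); add Seoul.
Vertex order: Riga, Cairo, Hanoi, Oslo, Sofia, Tokyo, Lagos, Quito, Seoul. The 7th vertex is Lagos.

Lagos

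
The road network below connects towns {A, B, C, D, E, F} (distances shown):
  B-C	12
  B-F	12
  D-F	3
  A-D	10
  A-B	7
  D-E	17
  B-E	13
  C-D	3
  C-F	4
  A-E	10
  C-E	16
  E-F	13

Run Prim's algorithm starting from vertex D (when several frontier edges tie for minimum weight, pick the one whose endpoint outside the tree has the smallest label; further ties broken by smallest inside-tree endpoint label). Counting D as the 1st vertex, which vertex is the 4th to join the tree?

A

Prim, starting at D.
Step 1: frontier [C-D 3, D-F 3, A-D 10, D-E 17] → take C-D (3); add C.
Step 2: frontier [C-F 4, B-C 12, C-E 16, D-F 3, A-D 10, D-E 17] → take D-F (3); add F.
Step 3: frontier [B-C 12, C-E 16, A-D 10, D-E 17, B-F 12, E-F 13] → take A-D (10); add A.
Step 4: frontier [A-B 7, A-E 10, B-C 12, C-E 16, D-E 17, B-F 12, E-F 13] → take A-B (7); add B.
Step 5: frontier [A-E 10, B-E 13, C-E 16, D-E 17, E-F 13] → take A-E (10); add E.
Vertex order: D, C, F, A, B, E. The 4th vertex is A.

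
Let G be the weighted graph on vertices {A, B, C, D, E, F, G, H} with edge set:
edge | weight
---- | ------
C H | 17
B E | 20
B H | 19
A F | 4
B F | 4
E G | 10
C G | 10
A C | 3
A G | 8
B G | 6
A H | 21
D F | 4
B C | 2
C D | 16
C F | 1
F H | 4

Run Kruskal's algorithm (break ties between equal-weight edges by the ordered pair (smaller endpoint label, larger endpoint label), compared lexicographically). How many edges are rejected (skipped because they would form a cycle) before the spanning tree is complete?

4

Kruskal: consider edges lightest-first.
C F (1): add — endpoints in different components.
B C (2): add — endpoints in different components.
A C (3): add — endpoints in different components.
A F (4): skip — A and F already connected.
B F (4): skip — B and F already connected.
D F (4): add — endpoints in different components.
F H (4): add — endpoints in different components.
B G (6): add — endpoints in different components.
A G (8): skip — A and G already connected.
C G (10): skip — C and G already connected.
E G (10): add — endpoints in different components.
Edges rejected before the tree was complete: 4.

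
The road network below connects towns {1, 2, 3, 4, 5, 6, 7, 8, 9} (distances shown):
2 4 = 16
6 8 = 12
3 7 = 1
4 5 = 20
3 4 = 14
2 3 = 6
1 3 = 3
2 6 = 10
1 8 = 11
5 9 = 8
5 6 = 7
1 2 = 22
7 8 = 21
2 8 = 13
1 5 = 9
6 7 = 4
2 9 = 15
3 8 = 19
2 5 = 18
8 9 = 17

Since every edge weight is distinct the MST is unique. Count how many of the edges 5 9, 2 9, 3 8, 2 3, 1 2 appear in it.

2

Sort edges by weight, then run Kruskal:
3 7 (1): add — endpoints in different components.
1 3 (3): add — endpoints in different components.
6 7 (4): add — endpoints in different components.
2 3 (6): add — endpoints in different components.
5 6 (7): add — endpoints in different components.
5 9 (8): add — endpoints in different components.
1 5 (9): skip — 1 and 5 already connected.
2 6 (10): skip — 2 and 6 already connected.
1 8 (11): add — endpoints in different components.
6 8 (12): skip — 6 and 8 already connected.
2 8 (13): skip — 2 and 8 already connected.
3 4 (14): add — endpoints in different components.
MST edge set: {3 7, 1 3, 6 7, 2 3, 5 6, 5 9, 1 8, 3 4}.
Of the listed edges, {5 9, 2 3} are in the MST → 2.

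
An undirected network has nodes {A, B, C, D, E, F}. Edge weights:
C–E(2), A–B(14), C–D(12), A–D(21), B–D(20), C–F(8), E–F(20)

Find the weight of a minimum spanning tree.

Prim, starting at F.
Step 1: cheapest edge leaving the tree is C–F (8); add C.
Step 2: cheapest edge leaving the tree is C–E (2); add E.
Step 3: cheapest edge leaving the tree is C–D (12); add D.
Step 4: cheapest edge leaving the tree is B–D (20); add B.
Step 5: cheapest edge leaving the tree is A–B (14); add A.
MST edges: C–F, C–E, C–D, B–D, A–B; total weight 8+2+12+20+14 = 56.

56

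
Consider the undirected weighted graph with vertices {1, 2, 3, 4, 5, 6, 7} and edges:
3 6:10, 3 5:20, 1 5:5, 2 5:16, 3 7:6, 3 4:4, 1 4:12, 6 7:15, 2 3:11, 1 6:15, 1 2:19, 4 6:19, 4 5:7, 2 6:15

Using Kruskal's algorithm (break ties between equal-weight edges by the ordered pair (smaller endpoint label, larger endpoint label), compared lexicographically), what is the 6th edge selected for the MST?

2-3

Kruskal's algorithm — process edges by increasing weight (ties by edge label):
3 4 (4): add — endpoints in different components.
1 5 (5): add — endpoints in different components.
3 7 (6): add — endpoints in different components.
4 5 (7): add — endpoints in different components.
3 6 (10): add — endpoints in different components.
2 3 (11): add — endpoints in different components.
The 6th edge added is 2 3.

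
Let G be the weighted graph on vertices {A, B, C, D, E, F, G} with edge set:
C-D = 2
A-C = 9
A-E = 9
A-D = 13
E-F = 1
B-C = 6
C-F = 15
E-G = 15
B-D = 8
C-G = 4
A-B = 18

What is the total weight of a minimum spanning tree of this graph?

31

Prim's algorithm from E:
Step 1: frontier [E-F 1, A-E 9, E-G 15] → take E-F (1); add F.
Step 2: frontier [A-E 9, E-G 15, C-F 15] → take A-E (9); add A.
Step 3: frontier [A-C 9, A-D 13, A-B 18, E-G 15, C-F 15] → take A-C (9); add C.
Step 4: frontier [A-D 13, A-B 18, C-D 2, C-G 4, B-C 6, E-G 15] → take C-D (2); add D.
Step 5: frontier [A-B 18, C-G 4, B-C 6, B-D 8, E-G 15] → take C-G (4); add G.
Step 6: frontier [A-B 18, B-C 6, B-D 8] → take B-C (6); add B.
MST edges: E-F, A-E, A-C, C-D, C-G, B-C; total weight 1+9+9+2+4+6 = 31.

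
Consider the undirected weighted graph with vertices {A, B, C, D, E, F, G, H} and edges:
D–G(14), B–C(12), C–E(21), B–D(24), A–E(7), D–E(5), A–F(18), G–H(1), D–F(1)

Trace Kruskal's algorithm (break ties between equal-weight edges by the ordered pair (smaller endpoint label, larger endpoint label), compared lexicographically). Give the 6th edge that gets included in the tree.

Kruskal's algorithm — process edges by increasing weight (ties by edge label):
D–F (1): add — endpoints in different components.
G–H (1): add — endpoints in different components.
D–E (5): add — endpoints in different components.
A–E (7): add — endpoints in different components.
B–C (12): add — endpoints in different components.
D–G (14): add — endpoints in different components.
A–F (18): skip — A and F already connected.
C–E (21): add — endpoints in different components.
The 6th edge added is D–G.

D-G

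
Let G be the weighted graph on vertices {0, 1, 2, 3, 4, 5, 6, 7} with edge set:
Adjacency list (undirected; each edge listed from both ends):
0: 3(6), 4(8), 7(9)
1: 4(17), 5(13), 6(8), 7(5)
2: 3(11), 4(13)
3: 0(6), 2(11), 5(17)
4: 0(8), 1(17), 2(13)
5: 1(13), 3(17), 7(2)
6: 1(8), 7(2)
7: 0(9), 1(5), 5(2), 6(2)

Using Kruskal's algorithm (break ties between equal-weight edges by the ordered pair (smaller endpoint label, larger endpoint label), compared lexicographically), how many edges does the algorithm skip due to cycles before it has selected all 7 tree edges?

Kruskal's algorithm — process edges by increasing weight (ties by edge label):
5 7 (2): add — endpoints in different components.
6 7 (2): add — endpoints in different components.
1 7 (5): add — endpoints in different components.
0 3 (6): add — endpoints in different components.
0 4 (8): add — endpoints in different components.
1 6 (8): skip — 1 and 6 already connected.
0 7 (9): add — endpoints in different components.
2 3 (11): add — endpoints in different components.
Edges rejected before the tree was complete: 1.

1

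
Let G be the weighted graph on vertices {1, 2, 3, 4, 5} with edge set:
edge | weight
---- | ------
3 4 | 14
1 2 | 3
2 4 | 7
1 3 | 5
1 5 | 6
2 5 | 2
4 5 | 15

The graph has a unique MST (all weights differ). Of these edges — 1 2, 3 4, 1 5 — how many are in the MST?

1

Kruskal's algorithm — process edges by increasing weight (ties by edge label):
2 5 (2): add — endpoints in different components.
1 2 (3): add — endpoints in different components.
1 3 (5): add — endpoints in different components.
1 5 (6): skip — 1 and 5 already connected.
2 4 (7): add — endpoints in different components.
MST edge set: {2 5, 1 2, 1 3, 2 4}.
Of the listed edges, {1 2} are in the MST → 1.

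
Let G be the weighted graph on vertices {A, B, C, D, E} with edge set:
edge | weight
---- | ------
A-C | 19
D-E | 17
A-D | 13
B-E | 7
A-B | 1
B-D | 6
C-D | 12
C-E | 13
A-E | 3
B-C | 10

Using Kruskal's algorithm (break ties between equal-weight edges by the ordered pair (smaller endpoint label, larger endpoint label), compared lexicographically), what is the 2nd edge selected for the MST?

Kruskal's algorithm — process edges by increasing weight (ties by edge label):
A-B (1): add — endpoints in different components.
A-E (3): add — endpoints in different components.
B-D (6): add — endpoints in different components.
B-E (7): skip — B and E already connected.
B-C (10): add — endpoints in different components.
The 2nd edge added is A-E.

A-E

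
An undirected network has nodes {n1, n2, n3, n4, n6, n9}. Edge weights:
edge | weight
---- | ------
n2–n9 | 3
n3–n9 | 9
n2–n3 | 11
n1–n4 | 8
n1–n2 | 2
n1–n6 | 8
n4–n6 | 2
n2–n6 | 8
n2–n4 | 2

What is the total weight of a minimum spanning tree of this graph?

18

Kruskal's algorithm — process edges by increasing weight (ties by edge label):
n1–n2 (2): add — endpoints in different components.
n2–n4 (2): add — endpoints in different components.
n4–n6 (2): add — endpoints in different components.
n2–n9 (3): add — endpoints in different components.
n1–n4 (8): skip — n4 and n1 already connected.
n1–n6 (8): skip — n6 and n1 already connected.
n2–n6 (8): skip — n6 and n2 already connected.
n3–n9 (9): add — endpoints in different components.
MST edges: n1–n2, n2–n4, n4–n6, n2–n9, n3–n9; total weight 2+2+2+3+9 = 18.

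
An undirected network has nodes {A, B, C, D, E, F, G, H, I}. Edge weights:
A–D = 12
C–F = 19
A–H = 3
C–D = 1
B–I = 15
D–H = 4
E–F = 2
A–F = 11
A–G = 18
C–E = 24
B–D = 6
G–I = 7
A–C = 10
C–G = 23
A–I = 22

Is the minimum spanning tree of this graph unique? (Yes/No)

Yes

Sort edges by weight, then run Kruskal:
C–D (1): add — endpoints in different components.
E–F (2): add — endpoints in different components.
A–H (3): add — endpoints in different components.
D–H (4): add — endpoints in different components.
B–D (6): add — endpoints in different components.
G–I (7): add — endpoints in different components.
A–C (10): skip — A and C already connected.
A–F (11): add — endpoints in different components.
A–D (12): skip — A and D already connected.
B–I (15): add — endpoints in different components.
Every non-tree edge has weight strictly greater than the heaviest edge on the tree path between its endpoints, so the MST is unique.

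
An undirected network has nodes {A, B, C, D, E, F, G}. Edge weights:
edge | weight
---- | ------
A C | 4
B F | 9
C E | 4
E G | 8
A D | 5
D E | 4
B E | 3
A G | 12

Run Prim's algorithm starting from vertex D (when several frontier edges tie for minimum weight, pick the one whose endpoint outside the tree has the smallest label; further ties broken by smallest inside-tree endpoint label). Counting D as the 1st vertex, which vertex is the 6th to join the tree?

Prim, starting at D.
Step 1: cheapest edge leaving the tree is D E (4); add E.
Step 2: cheapest edge leaving the tree is B E (3); add B.
Step 3: cheapest edge leaving the tree is C E (4); add C.
Step 4: cheapest edge leaving the tree is A C (4); add A.
Step 5: cheapest edge leaving the tree is E G (8); add G.
Step 6: cheapest edge leaving the tree is B F (9); add F.
Vertex order: D, E, B, C, A, G, F. The 6th vertex is G.

G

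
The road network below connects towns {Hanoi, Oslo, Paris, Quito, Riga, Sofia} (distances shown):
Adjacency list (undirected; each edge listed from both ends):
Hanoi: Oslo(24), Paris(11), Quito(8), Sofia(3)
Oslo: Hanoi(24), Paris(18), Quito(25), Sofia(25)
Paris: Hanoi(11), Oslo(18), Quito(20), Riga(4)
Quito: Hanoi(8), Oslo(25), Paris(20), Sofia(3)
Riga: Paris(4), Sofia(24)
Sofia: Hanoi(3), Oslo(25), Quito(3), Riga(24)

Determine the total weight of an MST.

Prim, starting at Paris.
Step 1: cheapest edge leaving the tree is Paris—Riga (4); add Riga.
Step 2: cheapest edge leaving the tree is Hanoi—Paris (11); add Hanoi.
Step 3: cheapest edge leaving the tree is Hanoi—Sofia (3); add Sofia.
Step 4: cheapest edge leaving the tree is Quito—Sofia (3); add Quito.
Step 5: cheapest edge leaving the tree is Oslo—Paris (18); add Oslo.
MST edges: Paris—Riga, Hanoi—Paris, Hanoi—Sofia, Quito—Sofia, Oslo—Paris; total weight 4+11+3+3+18 = 39.

39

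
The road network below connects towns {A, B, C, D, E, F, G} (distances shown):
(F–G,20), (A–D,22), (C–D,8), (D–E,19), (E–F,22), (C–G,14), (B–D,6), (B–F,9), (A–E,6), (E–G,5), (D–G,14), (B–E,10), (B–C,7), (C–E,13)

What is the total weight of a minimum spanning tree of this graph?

Prim's algorithm from G:
Step 1: cheapest edge leaving the tree is E–G (5); add E.
Step 2: cheapest edge leaving the tree is A–E (6); add A.
Step 3: cheapest edge leaving the tree is B–E (10); add B.
Step 4: cheapest edge leaving the tree is B–D (6); add D.
Step 5: cheapest edge leaving the tree is B–C (7); add C.
Step 6: cheapest edge leaving the tree is B–F (9); add F.
MST edges: E–G, A–E, B–E, B–D, B–C, B–F; total weight 5+6+10+6+7+9 = 43.

43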